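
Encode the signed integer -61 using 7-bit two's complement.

|-61| = 61 = 0111101 in 7 bits.
Invert the bits: 1000010. Add 1: 1000011.
Check: 1000011 reads as 67 − 128 = -61.

1000011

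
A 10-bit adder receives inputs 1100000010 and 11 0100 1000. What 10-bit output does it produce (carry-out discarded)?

1001001010

  1100000010
+ 1101001000
= 1001001010  (discard carry-out 1)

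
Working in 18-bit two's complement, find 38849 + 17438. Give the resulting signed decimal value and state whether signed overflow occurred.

38849 → 001001011111000001
17438 → 000100010000011110
  001001011111000001
+ 000100010000011110
= 001101101111011111
Result 001101101111011111: MSB = 0 → value 56287.
Both addends are non-negative and so is the stored result: no signed overflow.

56287; no overflow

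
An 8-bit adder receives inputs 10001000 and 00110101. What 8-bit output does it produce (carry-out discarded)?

10111101

  10001000
+ 00110101
= 10111101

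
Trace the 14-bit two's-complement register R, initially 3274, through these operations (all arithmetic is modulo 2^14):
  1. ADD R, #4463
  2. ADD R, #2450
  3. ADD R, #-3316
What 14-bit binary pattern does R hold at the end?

Start: R = 3274 = 00110011001010.
R = 3274 + 4463 = 7737 = 01111000111001
R = 7737 + 2450 = 10187; wraps to -6197 = 10011111001011
R = -6197 + (-3316) = -9513; wraps to 6871 = 01101011010111

01101011010111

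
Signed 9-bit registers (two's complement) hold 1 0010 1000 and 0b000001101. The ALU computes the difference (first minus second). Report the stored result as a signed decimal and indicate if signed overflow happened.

1 0010 1000 → 100101000 = -216 (signed)
0b000001101 → 000001101 = 13 (signed)
Subtract via negate-and-add: invert 000001101 + 1 = 111110011 (i.e. -13).
  100101000
+ 111110011
= 100011011  (discard carry-out 1)
Result 100011011: MSB = 1 → 283 − 512 = -229.
Both addends (after negating the subtrahend) are negative and so is the stored result: no signed overflow.

-229; no overflow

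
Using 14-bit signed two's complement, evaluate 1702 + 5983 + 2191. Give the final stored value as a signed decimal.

-6508

1702 + 5983 = 7685 (01111000000101)
7685 + 2191 = 9876 → wraps to -6508 (10011010010100)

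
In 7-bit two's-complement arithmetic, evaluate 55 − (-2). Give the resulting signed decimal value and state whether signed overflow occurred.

55 → 0110111
-2 → 1111110
Subtract via negate-and-add: invert 1111110 + 1 = 0000010 (i.e. 2).
  0110111
+ 0000010
= 0111001
Result 0111001: MSB = 0 → value 57.
Both addends (after negating the subtrahend) are non-negative and so is the stored result: no signed overflow.

57; no overflow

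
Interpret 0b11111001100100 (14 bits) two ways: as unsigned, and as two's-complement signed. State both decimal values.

unsigned = 15972, signed = -412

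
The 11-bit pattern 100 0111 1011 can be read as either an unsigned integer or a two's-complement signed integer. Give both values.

unsigned = 1147, signed = -901

Unsigned: 10001111011 = 1147.
Signed: MSB=1 → 1147 − 2048 = -901.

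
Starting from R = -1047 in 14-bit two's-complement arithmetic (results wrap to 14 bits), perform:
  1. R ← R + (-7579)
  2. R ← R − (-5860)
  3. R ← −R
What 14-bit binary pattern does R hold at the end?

00101011001110

Start: R = -1047 = 11101111101001.
R = -1047 + (-7579) = -8626; wraps to 7758 = 01111001001110
R = 7758 − (-5860) = 13618; wraps to -2766 = 11010100110010
R = −(-2766) = 2766 = 00101011001110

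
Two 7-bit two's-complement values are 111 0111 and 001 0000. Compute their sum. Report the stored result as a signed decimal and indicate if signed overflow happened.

7; no overflow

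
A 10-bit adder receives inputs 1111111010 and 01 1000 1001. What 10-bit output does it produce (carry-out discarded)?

0110000011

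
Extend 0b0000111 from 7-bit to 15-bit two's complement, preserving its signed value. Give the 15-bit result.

MSB of 0000111 is 0; replicate it into the new high bits.
00000000|0000111 → 000000000000111 (still 7).

000000000000111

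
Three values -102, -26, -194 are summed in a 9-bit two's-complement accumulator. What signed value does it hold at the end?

-102 + (-26) = -128 (110000000)
-128 + (-194) = -322 → wraps to 190 (010111110)

190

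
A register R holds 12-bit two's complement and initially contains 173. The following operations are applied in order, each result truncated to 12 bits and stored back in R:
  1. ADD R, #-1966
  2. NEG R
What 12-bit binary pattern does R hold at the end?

Start: R = 173 = 000010101101.
R = 173 + (-1966) = -1793 = 100011111111
R = −(-1793) = 1793 = 011100000001

011100000001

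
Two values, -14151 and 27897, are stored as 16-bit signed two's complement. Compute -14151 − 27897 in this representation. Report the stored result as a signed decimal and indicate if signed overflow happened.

23488; overflow

-14151 → 1100100010111001
27897 → 0110110011111001
Subtract via negate-and-add: invert 0110110011111001 + 1 = 1001001100000111 (i.e. -27897).
  1100100010111001
+ 1001001100000111
= 0101101111000000  (discard carry-out 1)
Result 0101101111000000: MSB = 0 → value 23488.
Both addends (after negating the subtrahend) are negative but the stored result is non-negative: signed overflow. The true value -14151 − 27897 = -42048 lies outside [-32768, 32767].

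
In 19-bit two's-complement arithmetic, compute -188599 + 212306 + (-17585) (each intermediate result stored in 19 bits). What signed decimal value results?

6122

-188599 + 212306 = 23707 (0000101110010011011)
23707 + (-17585) = 6122 (0000001011111101010)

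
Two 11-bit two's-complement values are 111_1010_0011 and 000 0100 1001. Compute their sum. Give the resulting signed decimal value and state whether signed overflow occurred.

-20; no overflow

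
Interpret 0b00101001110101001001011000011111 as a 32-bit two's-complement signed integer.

701797919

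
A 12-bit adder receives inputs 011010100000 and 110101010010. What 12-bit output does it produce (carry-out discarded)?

  011010100000
+ 110101010010
= 001111110010  (discard carry-out 1)

001111110010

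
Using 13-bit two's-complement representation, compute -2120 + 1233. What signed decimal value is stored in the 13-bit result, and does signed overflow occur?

-2120 → 1011110111000
1233 → 0010011010001
  1011110111000
+ 0010011010001
= 1110010001001
Result 1110010001001: MSB = 1 → 7305 − 8192 = -887.
Addends have opposite signs, so signed overflow cannot occur.

-887; no overflow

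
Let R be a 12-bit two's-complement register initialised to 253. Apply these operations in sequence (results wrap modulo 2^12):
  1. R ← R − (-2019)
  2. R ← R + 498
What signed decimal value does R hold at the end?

-1326

Start: R = 253 = 000011111101.
R = 253 − (-2019) = 2272; wraps to -1824 = 100011100000
R = -1824 + 498 = -1326 = 101011010010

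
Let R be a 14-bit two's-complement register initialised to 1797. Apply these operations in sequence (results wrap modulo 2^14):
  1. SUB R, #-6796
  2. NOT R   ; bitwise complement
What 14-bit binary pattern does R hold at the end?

Start: R = 1797 = 00011100000101.
R = 1797 − (-6796) = 8593; wraps to -7791 = 10000110010001
R = NOT 10000110010001 = 01111001101110 = 7790

01111001101110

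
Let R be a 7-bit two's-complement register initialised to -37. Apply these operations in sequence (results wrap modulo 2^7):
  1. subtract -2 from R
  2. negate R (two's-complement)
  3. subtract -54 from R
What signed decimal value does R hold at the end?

Start: R = -37 = 1011011.
R = -37 − (-2) = -35 = 1011101
R = −(-35) = 35 = 0100011
R = 35 − (-54) = 89; wraps to -39 = 1011001

-39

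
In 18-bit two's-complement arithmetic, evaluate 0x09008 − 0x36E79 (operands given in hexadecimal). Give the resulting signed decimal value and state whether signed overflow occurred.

74127; no overflow

0x09008 = 001001000000001000 = 36872 (signed)
0x36E79 = 110110111001111001 = -37255 (signed)
Subtract via negate-and-add: invert 110110111001111001 + 1 = 001001000110000111 (i.e. 37255).
  001001000000001000
+ 001001000110000111
= 010010000110001111
Result 010010000110001111: MSB = 0 → value 74127.
Both addends (after negating the subtrahend) are non-negative and so is the stored result: no signed overflow.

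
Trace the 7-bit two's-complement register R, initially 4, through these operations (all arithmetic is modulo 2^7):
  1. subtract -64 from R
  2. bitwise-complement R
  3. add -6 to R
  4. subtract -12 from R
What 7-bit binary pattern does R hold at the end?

1000001

Start: R = 4 = 0000100.
R = 4 − (-64) = 68; wraps to -60 = 1000100
R = NOT 1000100 = 0111011 = 59
R = 59 + (-6) = 53 = 0110101
R = 53 − (-12) = 65; wraps to -63 = 1000001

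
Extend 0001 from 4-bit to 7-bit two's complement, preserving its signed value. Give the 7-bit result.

0000001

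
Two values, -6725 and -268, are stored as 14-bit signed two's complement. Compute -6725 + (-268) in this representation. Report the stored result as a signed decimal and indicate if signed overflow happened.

-6725 → 10010110111011
-268 → 11111011110100
  10010110111011
+ 11111011110100
= 10010010101111  (discard carry-out 1)
Result 10010010101111: MSB = 1 → 9391 − 16384 = -6993.
Both addends are negative and so is the stored result: no signed overflow.

-6993; no overflow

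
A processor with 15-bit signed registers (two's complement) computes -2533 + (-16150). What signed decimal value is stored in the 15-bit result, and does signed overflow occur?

14085; overflow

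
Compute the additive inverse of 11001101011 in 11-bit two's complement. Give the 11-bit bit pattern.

00110010101

Invert: 00110010100. Add 1: 00110010101.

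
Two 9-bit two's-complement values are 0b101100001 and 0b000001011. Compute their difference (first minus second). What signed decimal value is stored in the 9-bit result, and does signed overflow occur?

0b101100001 → 101100001 = -159 (signed)
0b000001011 → 000001011 = 11 (signed)
Subtract via negate-and-add: invert 000001011 + 1 = 111110101 (i.e. -11).
  101100001
+ 111110101
= 101010110  (discard carry-out 1)
Result 101010110: MSB = 1 → 342 − 512 = -170.
Both addends (after negating the subtrahend) are negative and so is the stored result: no signed overflow.

-170; no overflow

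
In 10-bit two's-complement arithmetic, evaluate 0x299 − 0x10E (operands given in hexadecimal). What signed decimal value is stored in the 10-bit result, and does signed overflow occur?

0x299 = 1010011001 = -359 (signed)
0x10E = 0100001110 = 270 (signed)
Subtract via negate-and-add: invert 0100001110 + 1 = 1011110010 (i.e. -270).
  1010011001
+ 1011110010
= 0110001011  (discard carry-out 1)
Result 0110001011: MSB = 0 → value 395.
Both addends (after negating the subtrahend) are negative but the stored result is non-negative: signed overflow. The true value -359 − 270 = -629 lies outside [-512, 511].

395; overflow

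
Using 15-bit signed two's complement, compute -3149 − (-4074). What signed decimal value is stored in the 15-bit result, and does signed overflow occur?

-3149 → 111001110110011
-4074 → 111000000010110
Subtract via negate-and-add: invert 111000000010110 + 1 = 000111111101010 (i.e. 4074).
  111001110110011
+ 000111111101010
= 000001110011101  (discard carry-out 1)
Result 000001110011101: MSB = 0 → value 925.
Addends (after negating the subtrahend) have opposite signs, so signed overflow cannot occur.

925; no overflow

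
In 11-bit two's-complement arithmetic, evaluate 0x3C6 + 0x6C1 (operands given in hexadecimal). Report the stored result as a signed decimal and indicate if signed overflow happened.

0x3C6 = 01111000110 = 966 (signed)
0x6C1 = 11011000001 = -319 (signed)
  01111000110
+ 11011000001
= 01010000111  (discard carry-out 1)
Result 01010000111: MSB = 0 → value 647.
Addends have opposite signs, so signed overflow cannot occur.

647; no overflow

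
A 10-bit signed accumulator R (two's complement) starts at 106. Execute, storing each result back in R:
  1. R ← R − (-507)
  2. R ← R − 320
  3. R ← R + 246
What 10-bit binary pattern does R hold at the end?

1000011011

Start: R = 106 = 0001101010.
R = 106 − (-507) = 613; wraps to -411 = 1001100101
R = -411 − 320 = -731; wraps to 293 = 0100100101
R = 293 + 246 = 539; wraps to -485 = 1000011011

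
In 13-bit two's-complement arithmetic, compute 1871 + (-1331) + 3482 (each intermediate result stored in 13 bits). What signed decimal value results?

4022

1871 + (-1331) = 540 (0001000011100)
540 + 3482 = 4022 (0111110110110)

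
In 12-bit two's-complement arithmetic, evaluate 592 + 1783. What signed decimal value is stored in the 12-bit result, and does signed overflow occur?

592 → 001001010000
1783 → 011011110111
  001001010000
+ 011011110111
= 100101000111
Result 100101000111: MSB = 1 → 2375 − 4096 = -1721.
Both addends are non-negative but the stored result is negative: signed overflow. The true value 592 + 1783 = 2375 lies outside [-2048, 2047].

-1721; overflow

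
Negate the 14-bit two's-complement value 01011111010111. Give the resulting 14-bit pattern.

10100000101001

Invert: 10100000101000. Add 1: 10100000101001.
Check: 01011111010111 = 6103, 10100000101001 = -6103.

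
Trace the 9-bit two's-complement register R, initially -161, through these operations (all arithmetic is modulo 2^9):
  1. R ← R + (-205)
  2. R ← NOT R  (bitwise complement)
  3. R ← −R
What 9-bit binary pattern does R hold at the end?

010010011

Start: R = -161 = 101011111.
R = -161 + (-205) = -366; wraps to 146 = 010010010
R = NOT 010010010 = 101101101 = -147
R = −(-147) = 147 = 010010011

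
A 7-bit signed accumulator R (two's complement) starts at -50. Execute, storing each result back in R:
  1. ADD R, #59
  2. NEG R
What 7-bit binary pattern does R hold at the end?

1110111

Start: R = -50 = 1001110.
R = -50 + 59 = 9 = 0001001
R = −(9) = -9 = 1110111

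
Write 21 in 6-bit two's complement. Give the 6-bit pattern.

010101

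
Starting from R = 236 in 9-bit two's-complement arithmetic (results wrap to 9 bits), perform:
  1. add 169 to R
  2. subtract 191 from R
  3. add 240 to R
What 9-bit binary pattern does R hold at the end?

111000110

Start: R = 236 = 011101100.
R = 236 + 169 = 405; wraps to -107 = 110010101
R = -107 − 191 = -298; wraps to 214 = 011010110
R = 214 + 240 = 454; wraps to -58 = 111000110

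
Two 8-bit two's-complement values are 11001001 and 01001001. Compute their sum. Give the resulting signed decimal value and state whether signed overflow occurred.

11001001 = -55 (signed)
01001001 = 73 (signed)
  11001001
+ 01001001
= 00010010  (discard carry-out 1)
Result 00010010: MSB = 0 → value 18.
Addends have opposite signs, so signed overflow cannot occur.

18; no overflow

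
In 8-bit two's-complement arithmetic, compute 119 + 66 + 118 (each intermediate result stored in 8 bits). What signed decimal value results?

119 + 66 = 185 → wraps to -71 (10111001)
-71 + 118 = 47 (00101111)

47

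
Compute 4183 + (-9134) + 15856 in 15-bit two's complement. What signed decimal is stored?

4183 + (-9134) = -4951 (110110010101001)
-4951 + 15856 = 10905 (010101010011001)

10905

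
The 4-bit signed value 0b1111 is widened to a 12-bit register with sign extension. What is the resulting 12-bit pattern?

MSB of 1111 is 1; replicate it into the new high bits.
11111111|1111 → 111111111111 (still -1).

111111111111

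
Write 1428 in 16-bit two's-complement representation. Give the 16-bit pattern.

1428 is non-negative, so write it directly in 16 bits: 0000010110010100.

0000010110010100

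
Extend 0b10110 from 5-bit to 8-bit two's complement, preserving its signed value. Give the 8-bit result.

MSB of 10110 is 1; replicate it into the new high bits.
111|10110 → 11110110 (still -10).

11110110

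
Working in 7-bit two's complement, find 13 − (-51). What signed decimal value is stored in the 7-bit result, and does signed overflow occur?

-64; overflow

13 → 0001101
-51 → 1001101
Subtract via negate-and-add: invert 1001101 + 1 = 0110011 (i.e. 51).
  0001101
+ 0110011
= 1000000
Result 1000000: MSB = 1 → 64 − 128 = -64.
Both addends (after negating the subtrahend) are non-negative but the stored result is negative: signed overflow. The true value 13 − (-51) = 64 lies outside [-64, 63].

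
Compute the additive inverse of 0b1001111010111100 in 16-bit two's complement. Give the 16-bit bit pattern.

0110000101000100

Invert: 0110000101000011. Add 1: 0110000101000100.
Check: 1001111010111100 = -24900, 0110000101000100 = 24900.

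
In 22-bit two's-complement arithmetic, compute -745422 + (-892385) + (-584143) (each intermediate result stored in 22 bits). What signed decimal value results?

1972354

-745422 + (-892385) = -1637807 (1001110000001001010001)
-1637807 + (-584143) = -2221950 → wraps to 1972354 (0111100001100010000010)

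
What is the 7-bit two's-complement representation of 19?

19 is non-negative, so write it directly in 7 bits: 0010011.

0010011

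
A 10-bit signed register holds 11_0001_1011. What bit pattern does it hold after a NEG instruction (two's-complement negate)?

Invert: 0011100100. Add 1: 0011100101.
Check: 1100011011 = -229, 0011100101 = 229.

0011100101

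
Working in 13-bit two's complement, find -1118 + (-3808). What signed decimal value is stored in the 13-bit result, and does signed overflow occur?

3266; overflow

-1118 → 1101110100010
-3808 → 1000100100000
  1101110100010
+ 1000100100000
= 0110011000010  (discard carry-out 1)
Result 0110011000010: MSB = 0 → value 3266.
Both addends are negative but the stored result is non-negative: signed overflow. The true value -1118 + (-3808) = -4926 lies outside [-4096, 4095].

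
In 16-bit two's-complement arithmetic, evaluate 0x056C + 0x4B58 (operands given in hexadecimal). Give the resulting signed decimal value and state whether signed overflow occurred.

0x056C = 0000010101101100 = 1388 (signed)
0x4B58 = 0100101101011000 = 19288 (signed)
  0000010101101100
+ 0100101101011000
= 0101000011000100
Result 0101000011000100: MSB = 0 → value 20676.
Both addends are non-negative and so is the stored result: no signed overflow.

20676; no overflow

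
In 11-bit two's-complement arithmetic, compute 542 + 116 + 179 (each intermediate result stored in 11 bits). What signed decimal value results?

542 + 116 = 658 (01010010010)
658 + 179 = 837 (01101000101)

837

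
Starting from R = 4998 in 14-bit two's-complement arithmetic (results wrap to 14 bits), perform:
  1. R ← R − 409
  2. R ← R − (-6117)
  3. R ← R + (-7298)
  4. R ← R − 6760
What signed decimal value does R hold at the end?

-3352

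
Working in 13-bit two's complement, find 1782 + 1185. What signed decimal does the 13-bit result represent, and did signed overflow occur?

2967; no overflow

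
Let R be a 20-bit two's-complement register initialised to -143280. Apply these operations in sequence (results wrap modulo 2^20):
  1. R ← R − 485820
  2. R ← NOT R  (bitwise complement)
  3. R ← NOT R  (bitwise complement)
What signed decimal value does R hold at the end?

419476

Start: R = -143280 = 11011101000001010000.
R = -143280 − 485820 = -629100; wraps to 419476 = 01100110011010010100
R = NOT 01100110011010010100 = 10011001100101101011 = -419477
R = NOT 10011001100101101011 = 01100110011010010100 = 419476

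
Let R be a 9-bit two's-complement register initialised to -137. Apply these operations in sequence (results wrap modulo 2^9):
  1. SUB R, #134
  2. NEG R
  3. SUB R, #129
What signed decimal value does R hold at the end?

142

Start: R = -137 = 101110111.
R = -137 − 134 = -271; wraps to 241 = 011110001
R = −(241) = -241 = 100001111
R = -241 − 129 = -370; wraps to 142 = 010001110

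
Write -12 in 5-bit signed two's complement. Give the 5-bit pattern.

|-12| = 12 = 01100 in 5 bits.
Invert the bits: 10011. Add 1: 10100.
Check: 10100 reads as 20 − 32 = -12.

10100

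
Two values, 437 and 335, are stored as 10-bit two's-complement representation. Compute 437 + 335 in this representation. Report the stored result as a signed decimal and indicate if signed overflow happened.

-252; overflow

437 → 0110110101
335 → 0101001111
  0110110101
+ 0101001111
= 1100000100
Result 1100000100: MSB = 1 → 772 − 1024 = -252.
Both addends are non-negative but the stored result is negative: signed overflow. The true value 437 + 335 = 772 lies outside [-512, 511].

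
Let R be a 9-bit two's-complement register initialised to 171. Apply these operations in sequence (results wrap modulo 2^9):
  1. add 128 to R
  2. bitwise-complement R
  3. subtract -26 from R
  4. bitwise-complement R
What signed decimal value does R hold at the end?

-239

Start: R = 171 = 010101011.
R = 171 + 128 = 299; wraps to -213 = 100101011
R = NOT 100101011 = 011010100 = 212
R = 212 − (-26) = 238 = 011101110
R = NOT 011101110 = 100010001 = -239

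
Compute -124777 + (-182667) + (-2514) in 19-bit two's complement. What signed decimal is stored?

-124777 + (-182667) = -307444 → wraps to 216844 (0110100111100001100)
216844 + (-2514) = 214330 (0110100010100111010)

214330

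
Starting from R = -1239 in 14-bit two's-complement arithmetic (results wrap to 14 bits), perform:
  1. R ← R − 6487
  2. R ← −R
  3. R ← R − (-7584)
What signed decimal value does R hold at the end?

Start: R = -1239 = 11101100101001.
R = -1239 − 6487 = -7726 = 10000111010010
R = −(-7726) = 7726 = 01111000101110
R = 7726 − (-7584) = 15310; wraps to -1074 = 11101111001110

-1074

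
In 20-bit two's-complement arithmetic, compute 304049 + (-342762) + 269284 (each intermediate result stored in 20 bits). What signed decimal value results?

230571

304049 + (-342762) = -38713 (11110110100011000111)
-38713 + 269284 = 230571 (00111000010010101011)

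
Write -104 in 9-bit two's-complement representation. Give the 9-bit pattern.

110011000

|-104| = 104 = 001101000 in 9 bits.
Invert the bits: 110010111. Add 1: 110011000.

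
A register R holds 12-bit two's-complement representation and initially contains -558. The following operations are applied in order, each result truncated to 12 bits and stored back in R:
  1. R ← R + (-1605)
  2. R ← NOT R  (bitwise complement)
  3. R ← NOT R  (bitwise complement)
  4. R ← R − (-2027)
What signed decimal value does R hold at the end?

Start: R = -558 = 110111010010.
R = -558 + (-1605) = -2163; wraps to 1933 = 011110001101
R = NOT 011110001101 = 100001110010 = -1934
R = NOT 100001110010 = 011110001101 = 1933
R = 1933 − (-2027) = 3960; wraps to -136 = 111101111000

-136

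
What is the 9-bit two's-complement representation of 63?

000111111

63 is non-negative, so write it directly in 9 bits: 000111111.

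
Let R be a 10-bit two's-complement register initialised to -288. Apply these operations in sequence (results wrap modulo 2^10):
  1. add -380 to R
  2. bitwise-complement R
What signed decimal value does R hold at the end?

-357

Start: R = -288 = 1011100000.
R = -288 + (-380) = -668; wraps to 356 = 0101100100
R = NOT 0101100100 = 1010011011 = -357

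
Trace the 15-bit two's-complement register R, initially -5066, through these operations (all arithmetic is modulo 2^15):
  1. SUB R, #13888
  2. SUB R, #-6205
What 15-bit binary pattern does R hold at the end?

100111000110011

Start: R = -5066 = 110110000110110.
R = -5066 − 13888 = -18954; wraps to 13814 = 011010111110110
R = 13814 − (-6205) = 20019; wraps to -12749 = 100111000110011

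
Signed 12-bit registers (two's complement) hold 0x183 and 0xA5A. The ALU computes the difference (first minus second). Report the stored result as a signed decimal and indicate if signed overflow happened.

1833; no overflow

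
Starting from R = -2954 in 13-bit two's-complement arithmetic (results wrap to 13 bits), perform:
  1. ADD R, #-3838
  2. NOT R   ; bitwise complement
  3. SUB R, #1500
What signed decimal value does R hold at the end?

-2901

Start: R = -2954 = 1010001110110.
R = -2954 + (-3838) = -6792; wraps to 1400 = 0010101111000
R = NOT 0010101111000 = 1101010000111 = -1401
R = -1401 − 1500 = -2901 = 1010010101011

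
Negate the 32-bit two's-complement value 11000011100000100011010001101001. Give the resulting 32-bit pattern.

Invert: 00111100011111011100101110010110. Add 1: 00111100011111011100101110010111.
Check: 11000011100000100011010001101001 = -1014877079, 00111100011111011100101110010111 = 1014877079.

00111100011111011100101110010111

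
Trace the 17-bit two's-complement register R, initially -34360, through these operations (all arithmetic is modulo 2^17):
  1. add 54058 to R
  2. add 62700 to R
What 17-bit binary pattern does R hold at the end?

10100000111011110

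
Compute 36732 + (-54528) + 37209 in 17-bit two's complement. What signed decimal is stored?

19413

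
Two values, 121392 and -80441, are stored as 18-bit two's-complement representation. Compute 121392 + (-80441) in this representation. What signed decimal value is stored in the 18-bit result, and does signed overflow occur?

121392 → 011101101000110000
-80441 → 101100010111000111
  011101101000110000
+ 101100010111000111
= 001001111111110111  (discard carry-out 1)
Result 001001111111110111: MSB = 0 → value 40951.
Addends have opposite signs, so signed overflow cannot occur.

40951; no overflow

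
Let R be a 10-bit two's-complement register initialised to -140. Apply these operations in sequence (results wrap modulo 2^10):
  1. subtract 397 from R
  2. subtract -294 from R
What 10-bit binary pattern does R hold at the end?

Start: R = -140 = 1101110100.
R = -140 − 397 = -537; wraps to 487 = 0111100111
R = 487 − (-294) = 781; wraps to -243 = 1100001101

1100001101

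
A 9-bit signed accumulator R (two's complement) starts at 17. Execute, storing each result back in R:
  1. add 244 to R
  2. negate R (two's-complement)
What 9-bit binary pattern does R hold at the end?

011111011

Start: R = 17 = 000010001.
R = 17 + 244 = 261; wraps to -251 = 100000101
R = −(-251) = 251 = 011111011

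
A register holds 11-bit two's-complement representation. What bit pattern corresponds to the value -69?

|-69| = 69 = 00001000101 in 11 bits.
Invert the bits: 11110111010. Add 1: 11110111011.
Check: 11110111011 reads as 1979 − 2048 = -69.

11110111011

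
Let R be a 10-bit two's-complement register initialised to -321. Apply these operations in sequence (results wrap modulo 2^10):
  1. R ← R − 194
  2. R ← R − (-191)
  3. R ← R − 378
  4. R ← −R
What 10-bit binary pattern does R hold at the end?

Start: R = -321 = 1010111111.
R = -321 − 194 = -515; wraps to 509 = 0111111101
R = 509 − (-191) = 700; wraps to -324 = 1010111100
R = -324 − 378 = -702; wraps to 322 = 0101000010
R = −(322) = -322 = 1010111110

1010111110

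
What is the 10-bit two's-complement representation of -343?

|-343| = 343 = 0101010111 in 10 bits.
Invert the bits: 1010101000. Add 1: 1010101001.
Check: 1010101001 reads as 681 − 1024 = -343.

1010101001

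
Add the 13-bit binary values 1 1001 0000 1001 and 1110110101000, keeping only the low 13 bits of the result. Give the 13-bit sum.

1011010110001

  1100100001001
+ 1110110101000
= 1011010110001  (discard carry-out 1)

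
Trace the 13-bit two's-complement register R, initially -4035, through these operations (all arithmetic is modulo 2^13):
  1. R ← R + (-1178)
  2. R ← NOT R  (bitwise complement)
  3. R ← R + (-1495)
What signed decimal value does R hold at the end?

3717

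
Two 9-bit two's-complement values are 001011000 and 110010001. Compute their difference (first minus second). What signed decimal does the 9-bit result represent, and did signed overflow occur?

001011000 = 88 (signed)
110010001 = -111 (signed)
Subtract via negate-and-add: invert 110010001 + 1 = 001101111 (i.e. 111).
  001011000
+ 001101111
= 011000111
Result 011000111: MSB = 0 → value 199.
Both addends (after negating the subtrahend) are non-negative and so is the stored result: no signed overflow.

199; no overflow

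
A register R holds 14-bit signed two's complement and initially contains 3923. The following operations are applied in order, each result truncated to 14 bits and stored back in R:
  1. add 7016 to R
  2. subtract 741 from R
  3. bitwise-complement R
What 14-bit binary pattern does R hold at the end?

01100000101001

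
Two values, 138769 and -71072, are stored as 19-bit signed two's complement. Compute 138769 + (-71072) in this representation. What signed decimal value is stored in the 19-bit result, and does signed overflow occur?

67697; no overflow

138769 → 0100001111000010001
-71072 → 1101110101001100000
  0100001111000010001
+ 1101110101001100000
= 0010000100001110001  (discard carry-out 1)
Result 0010000100001110001: MSB = 0 → value 67697.
Addends have opposite signs, so signed overflow cannot occur.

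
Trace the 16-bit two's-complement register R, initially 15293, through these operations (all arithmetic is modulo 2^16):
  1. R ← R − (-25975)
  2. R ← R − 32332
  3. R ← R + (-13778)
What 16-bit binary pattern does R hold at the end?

Start: R = 15293 = 0011101110111101.
R = 15293 − (-25975) = 41268; wraps to -24268 = 1010000100110100
R = -24268 − 32332 = -56600; wraps to 8936 = 0010001011101000
R = 8936 + (-13778) = -4842 = 1110110100010110

1110110100010110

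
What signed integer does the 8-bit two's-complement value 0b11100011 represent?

MSB is 1, so the value is negative.
Unsigned reading: 227. Subtract 2^8 = 256: 227 − 256 = -29.

-29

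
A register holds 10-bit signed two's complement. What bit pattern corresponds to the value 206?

0011001110

206 is non-negative, so write it directly in 10 bits: 0011001110.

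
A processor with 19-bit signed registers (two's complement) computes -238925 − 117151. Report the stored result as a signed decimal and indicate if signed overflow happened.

-238925 → 1000101101010110011
117151 → 0011100100110011111
Subtract via negate-and-add: invert 0011100100110011111 + 1 = 1100011011001100001 (i.e. -117151).
  1000101101010110011
+ 1100011011001100001
= 0101001000100010100  (discard carry-out 1)
Result 0101001000100010100: MSB = 0 → value 168212.
Both addends (after negating the subtrahend) are negative but the stored result is non-negative: signed overflow. The true value -238925 − 117151 = -356076 lies outside [-262144, 262143].

168212; overflow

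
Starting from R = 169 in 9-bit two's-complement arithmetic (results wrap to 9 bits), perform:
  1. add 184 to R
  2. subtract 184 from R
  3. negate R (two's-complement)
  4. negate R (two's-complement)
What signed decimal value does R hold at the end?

Start: R = 169 = 010101001.
R = 169 + 184 = 353; wraps to -159 = 101100001
R = -159 − 184 = -343; wraps to 169 = 010101001
R = −(169) = -169 = 101010111
R = −(-169) = 169 = 010101001

169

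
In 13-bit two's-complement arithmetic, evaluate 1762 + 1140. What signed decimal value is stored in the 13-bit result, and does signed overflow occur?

1762 → 0011011100010
1140 → 0010001110100
  0011011100010
+ 0010001110100
= 0101101010110
Result 0101101010110: MSB = 0 → value 2902.
Both addends are non-negative and so is the stored result: no signed overflow.

2902; no overflow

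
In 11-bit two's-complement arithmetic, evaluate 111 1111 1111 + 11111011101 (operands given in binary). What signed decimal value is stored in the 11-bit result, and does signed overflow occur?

-36; no overflow

111 1111 1111 → 11111111111 = -1 (signed)
11111011101 = -35 (signed)
  11111111111
+ 11111011101
= 11111011100  (discard carry-out 1)
Result 11111011100: MSB = 1 → 2012 − 2048 = -36.
Both addends are negative and so is the stored result: no signed overflow.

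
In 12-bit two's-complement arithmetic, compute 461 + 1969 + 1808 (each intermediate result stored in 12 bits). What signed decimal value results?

142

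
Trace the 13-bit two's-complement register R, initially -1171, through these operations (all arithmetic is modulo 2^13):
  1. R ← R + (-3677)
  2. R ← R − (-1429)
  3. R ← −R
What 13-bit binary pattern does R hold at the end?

0110101011011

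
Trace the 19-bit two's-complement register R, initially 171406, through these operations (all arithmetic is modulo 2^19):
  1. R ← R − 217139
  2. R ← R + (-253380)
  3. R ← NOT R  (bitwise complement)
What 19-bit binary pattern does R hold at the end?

1001001000001101000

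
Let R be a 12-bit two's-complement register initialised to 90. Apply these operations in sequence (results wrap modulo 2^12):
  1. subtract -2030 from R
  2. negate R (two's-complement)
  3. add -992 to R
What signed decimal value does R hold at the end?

Start: R = 90 = 000001011010.
R = 90 − (-2030) = 2120; wraps to -1976 = 100001001000
R = −(-1976) = 1976 = 011110111000
R = 1976 + (-992) = 984 = 001111011000

984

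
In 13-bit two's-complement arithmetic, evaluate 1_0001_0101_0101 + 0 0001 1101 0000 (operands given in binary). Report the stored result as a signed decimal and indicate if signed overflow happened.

-3291; no overflow

1_0001_0101_0101 → 1000101010101 = -3755 (signed)
0 0001 1101 0000 → 0000111010000 = 464 (signed)
  1000101010101
+ 0000111010000
= 1001100100101
Result 1001100100101: MSB = 1 → 4901 − 8192 = -3291.
Addends have opposite signs, so signed overflow cannot occur.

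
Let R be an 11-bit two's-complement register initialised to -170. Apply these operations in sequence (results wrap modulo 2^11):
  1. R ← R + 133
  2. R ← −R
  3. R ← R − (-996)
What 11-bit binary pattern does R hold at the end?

10000001001

Start: R = -170 = 11101010110.
R = -170 + 133 = -37 = 11111011011
R = −(-37) = 37 = 00000100101
R = 37 − (-996) = 1033; wraps to -1015 = 10000001001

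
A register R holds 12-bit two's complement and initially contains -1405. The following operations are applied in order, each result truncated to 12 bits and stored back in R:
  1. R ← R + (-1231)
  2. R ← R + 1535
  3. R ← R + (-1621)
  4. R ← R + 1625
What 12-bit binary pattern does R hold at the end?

101110110111

Start: R = -1405 = 101010000011.
R = -1405 + (-1231) = -2636; wraps to 1460 = 010110110100
R = 1460 + 1535 = 2995; wraps to -1101 = 101110110011
R = -1101 + (-1621) = -2722; wraps to 1374 = 010101011110
R = 1374 + 1625 = 2999; wraps to -1097 = 101110110111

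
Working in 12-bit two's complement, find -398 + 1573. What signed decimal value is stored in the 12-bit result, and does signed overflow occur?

-398 → 111001110010
1573 → 011000100101
  111001110010
+ 011000100101
= 010010010111  (discard carry-out 1)
Result 010010010111: MSB = 0 → value 1175.
Addends have opposite signs, so signed overflow cannot occur.

1175; no overflow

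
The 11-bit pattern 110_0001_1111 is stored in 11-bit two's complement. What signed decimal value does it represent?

-481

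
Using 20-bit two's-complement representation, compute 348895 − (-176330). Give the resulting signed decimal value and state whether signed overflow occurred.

-523351; overflow

348895 → 01010101001011011111
-176330 → 11010100111100110110
Subtract via negate-and-add: invert 11010100111100110110 + 1 = 00101011000011001010 (i.e. 176330).
  01010101001011011111
+ 00101011000011001010
= 10000000001110101001
Result 10000000001110101001: MSB = 1 → 525225 − 1048576 = -523351.
Both addends (after negating the subtrahend) are non-negative but the stored result is negative: signed overflow. The true value 348895 − (-176330) = 525225 lies outside [-524288, 524287].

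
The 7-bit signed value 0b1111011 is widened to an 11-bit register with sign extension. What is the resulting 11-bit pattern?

11111111011

MSB of 1111011 is 1; replicate it into the new high bits.
1111|1111011 → 11111111011 (still -5).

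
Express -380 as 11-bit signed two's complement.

11010000100

|-380| = 380 = 00101111100 in 11 bits.
Invert the bits: 11010000011. Add 1: 11010000100.
Check: 11010000100 reads as 1668 − 2048 = -380.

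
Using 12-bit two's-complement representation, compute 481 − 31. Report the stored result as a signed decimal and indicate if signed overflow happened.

481 → 000111100001
31 → 000000011111
Subtract via negate-and-add: invert 000000011111 + 1 = 111111100001 (i.e. -31).
  000111100001
+ 111111100001
= 000111000010  (discard carry-out 1)
Result 000111000010: MSB = 0 → value 450.
Addends (after negating the subtrahend) have opposite signs, so signed overflow cannot occur.

450; no overflow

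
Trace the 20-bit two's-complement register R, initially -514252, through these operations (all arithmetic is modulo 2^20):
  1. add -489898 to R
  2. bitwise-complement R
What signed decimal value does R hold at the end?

Start: R = -514252 = 10000010011100110100.
R = -514252 + (-489898) = -1004150; wraps to 44426 = 00001010110110001010
R = NOT 00001010110110001010 = 11110101001001110101 = -44427

-44427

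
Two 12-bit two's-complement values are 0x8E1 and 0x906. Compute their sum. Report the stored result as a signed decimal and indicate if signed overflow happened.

0x8E1 = 100011100001 = -1823 (signed)
0x906 = 100100000110 = -1786 (signed)
  100011100001
+ 100100000110
= 000111100111  (discard carry-out 1)
Result 000111100111: MSB = 0 → value 487.
Both addends are negative but the stored result is non-negative: signed overflow. The true value -1823 + (-1786) = -3609 lies outside [-2048, 2047].

487; overflow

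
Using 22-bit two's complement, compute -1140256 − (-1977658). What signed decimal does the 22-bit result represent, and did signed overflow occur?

-1140256 → 1011101001100111100000
-1977658 → 1000011101001011000110
Subtract via negate-and-add: invert 1000011101001011000110 + 1 = 0111100010110100111010 (i.e. 1977658).
  1011101001100111100000
+ 0111100010110100111010
= 0011001100011100011010  (discard carry-out 1)
Result 0011001100011100011010: MSB = 0 → value 837402.
Addends (after negating the subtrahend) have opposite signs, so signed overflow cannot occur.

837402; no overflow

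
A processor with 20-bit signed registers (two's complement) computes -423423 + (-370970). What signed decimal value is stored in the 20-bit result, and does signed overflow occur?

-423423 → 10011000101000000001
-370970 → 10100101011011100110
  10011000101000000001
+ 10100101011011100110
= 00111110000011100111  (discard carry-out 1)
Result 00111110000011100111: MSB = 0 → value 254183.
Both addends are negative but the stored result is non-negative: signed overflow. The true value -423423 + (-370970) = -794393 lies outside [-524288, 524287].

254183; overflow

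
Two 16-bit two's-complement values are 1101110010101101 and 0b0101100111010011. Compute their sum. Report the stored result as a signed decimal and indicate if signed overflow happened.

1101110010101101 = -9043 (signed)
0b0101100111010011 → 0101100111010011 = 22995 (signed)
  1101110010101101
+ 0101100111010011
= 0011011010000000  (discard carry-out 1)
Result 0011011010000000: MSB = 0 → value 13952.
Addends have opposite signs, so signed overflow cannot occur.

13952; no overflow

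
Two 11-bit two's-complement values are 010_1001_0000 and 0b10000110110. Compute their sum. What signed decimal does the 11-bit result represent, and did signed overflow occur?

010_1001_0000 → 01010010000 = 656 (signed)
0b10000110110 → 10000110110 = -970 (signed)
  01010010000
+ 10000110110
= 11011000110
Result 11011000110: MSB = 1 → 1734 − 2048 = -314.
Addends have opposite signs, so signed overflow cannot occur.

-314; no overflow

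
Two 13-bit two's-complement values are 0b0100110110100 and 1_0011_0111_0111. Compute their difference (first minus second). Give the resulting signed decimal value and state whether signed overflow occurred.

-2499; overflow

0b0100110110100 → 0100110110100 = 2484 (signed)
1_0011_0111_0111 → 1001101110111 = -3209 (signed)
Subtract via negate-and-add: invert 1001101110111 + 1 = 0110010001001 (i.e. 3209).
  0100110110100
+ 0110010001001
= 1011000111101
Result 1011000111101: MSB = 1 → 5693 − 8192 = -2499.
Both addends (after negating the subtrahend) are non-negative but the stored result is negative: signed overflow. The true value 2484 − (-3209) = 5693 lies outside [-4096, 4095].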